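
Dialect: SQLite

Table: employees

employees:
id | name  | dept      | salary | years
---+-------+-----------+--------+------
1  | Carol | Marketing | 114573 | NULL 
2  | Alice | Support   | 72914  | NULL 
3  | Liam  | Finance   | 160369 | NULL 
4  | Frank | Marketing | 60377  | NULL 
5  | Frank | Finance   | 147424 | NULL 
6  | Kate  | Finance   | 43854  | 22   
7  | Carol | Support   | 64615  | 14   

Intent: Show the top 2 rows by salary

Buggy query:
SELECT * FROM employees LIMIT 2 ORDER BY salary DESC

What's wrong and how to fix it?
Bug: ORDER BY cannot follow LIMIT; LIMIT is the final clause

Fix: Swap the clauses: ORDER BY first, then LIMIT

Corrected query:
SELECT * FROM employees ORDER BY salary DESC LIMIT 2

Result:
id | name  | dept    | salary | years
---+-------+---------+--------+------
3  | Liam  | Finance | 160369 | NULL 
5  | Frank | Finance | 147424 | NULL 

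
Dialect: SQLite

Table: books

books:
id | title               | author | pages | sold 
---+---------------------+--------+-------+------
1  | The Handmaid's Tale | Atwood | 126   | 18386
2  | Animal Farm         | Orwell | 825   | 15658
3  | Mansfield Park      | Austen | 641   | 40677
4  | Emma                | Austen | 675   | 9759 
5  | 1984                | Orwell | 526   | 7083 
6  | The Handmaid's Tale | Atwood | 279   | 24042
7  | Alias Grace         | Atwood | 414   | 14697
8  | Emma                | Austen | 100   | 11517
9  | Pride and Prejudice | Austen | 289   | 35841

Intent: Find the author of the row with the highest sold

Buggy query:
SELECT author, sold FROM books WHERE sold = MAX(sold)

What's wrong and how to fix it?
Bug: MAX(sold) is an aggregate and cannot be used directly in WHERE

Fix: Wrap MAX in a scalar subquery so WHERE compares against a single value

Corrected query:
SELECT author, sold FROM books WHERE sold = (SELECT MAX(sold) FROM books)

Result:
author | sold 
-------+------
Austen | 40677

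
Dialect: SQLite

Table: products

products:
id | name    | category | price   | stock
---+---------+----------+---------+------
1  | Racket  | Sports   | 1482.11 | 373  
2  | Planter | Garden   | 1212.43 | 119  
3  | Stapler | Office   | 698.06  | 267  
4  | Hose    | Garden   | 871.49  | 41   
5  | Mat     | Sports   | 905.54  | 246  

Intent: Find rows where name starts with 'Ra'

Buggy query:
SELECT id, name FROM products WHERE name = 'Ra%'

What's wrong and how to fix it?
Bug: '=' compares the literal string including the % character; pattern matching needs LIKE

Fix: Use LIKE for wildcard pattern matching

Corrected query:
SELECT id, name FROM products WHERE name LIKE 'Ra%'

Result:
id | name  
---+-------
1  | Racket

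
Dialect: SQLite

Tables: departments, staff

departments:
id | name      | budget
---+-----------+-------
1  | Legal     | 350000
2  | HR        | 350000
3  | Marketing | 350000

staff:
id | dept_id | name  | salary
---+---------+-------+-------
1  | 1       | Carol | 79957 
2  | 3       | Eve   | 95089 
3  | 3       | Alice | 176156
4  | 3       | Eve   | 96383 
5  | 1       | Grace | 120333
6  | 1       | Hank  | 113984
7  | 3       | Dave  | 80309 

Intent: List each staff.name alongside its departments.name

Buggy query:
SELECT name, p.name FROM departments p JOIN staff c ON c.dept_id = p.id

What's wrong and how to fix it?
Bug: Both tables have a 'name' column; the unqualified reference is ambiguous

Fix: Qualify the column with its table alias (c.name)

Corrected query:
SELECT c.name, p.name FROM departments p JOIN staff c ON c.dept_id = p.id

Result:
name  | name     
------+----------
Carol | Legal    
Eve   | Marketing
Alice | Marketing
Eve   | Marketing
Grace | Legal    
Hank  | Legal    
Dave  | Marketing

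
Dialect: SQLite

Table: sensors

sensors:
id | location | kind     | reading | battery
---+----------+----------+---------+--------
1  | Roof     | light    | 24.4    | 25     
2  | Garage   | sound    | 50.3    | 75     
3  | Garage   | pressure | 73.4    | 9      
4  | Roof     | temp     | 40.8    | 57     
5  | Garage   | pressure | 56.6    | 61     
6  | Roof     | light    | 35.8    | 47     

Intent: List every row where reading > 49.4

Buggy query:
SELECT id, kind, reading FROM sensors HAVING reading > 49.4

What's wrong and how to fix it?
Bug: HAVING filters the output of aggregation, but this query has no GROUP BY and no aggregate functions, so SQLite rejects it (HAVING clause on a non-aggregate query); the condition here is per row

Fix: Use WHERE for row-level filtering

Corrected query:
SELECT id, kind, reading FROM sensors WHERE reading > 49.4

Result:
id | kind     | reading
---+----------+--------
2  | sound    | 50.3   
3  | pressure | 73.4   
5  | pressure | 56.6   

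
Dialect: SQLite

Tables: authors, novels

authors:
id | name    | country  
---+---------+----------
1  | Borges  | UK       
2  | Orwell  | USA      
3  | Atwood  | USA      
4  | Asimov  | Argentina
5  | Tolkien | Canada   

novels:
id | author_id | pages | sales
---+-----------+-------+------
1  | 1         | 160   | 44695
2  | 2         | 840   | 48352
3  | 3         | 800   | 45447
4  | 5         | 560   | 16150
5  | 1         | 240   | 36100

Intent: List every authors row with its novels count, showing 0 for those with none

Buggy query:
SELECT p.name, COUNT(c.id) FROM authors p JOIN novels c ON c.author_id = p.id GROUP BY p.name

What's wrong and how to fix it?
Bug: An inner join excludes parents with zero children

Fix: Switch to LEFT JOIN to retain unmatched parent rows

Corrected query:
SELECT p.name, COUNT(c.id) FROM authors p LEFT JOIN novels c ON c.author_id = p.id GROUP BY p.name

Result:
name    | COUNT(c.id)
--------+------------
Asimov  | 0          
Atwood  | 1          
Borges  | 2          
Orwell  | 1          
Tolkien | 1          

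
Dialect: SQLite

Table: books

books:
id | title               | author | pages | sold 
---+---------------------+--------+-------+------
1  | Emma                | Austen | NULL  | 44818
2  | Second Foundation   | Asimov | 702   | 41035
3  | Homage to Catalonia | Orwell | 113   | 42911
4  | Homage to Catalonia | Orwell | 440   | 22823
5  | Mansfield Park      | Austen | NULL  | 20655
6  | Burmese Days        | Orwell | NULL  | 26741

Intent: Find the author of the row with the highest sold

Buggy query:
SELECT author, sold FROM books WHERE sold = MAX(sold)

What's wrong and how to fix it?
Bug: WHERE is evaluated per row; an aggregate over the whole table isn't defined there

Fix: Use a subquery: WHERE sold = (SELECT MAX(sold) FROM books)

Corrected query:
SELECT author, sold FROM books WHERE sold = (SELECT MAX(sold) FROM books)

Result:
author | sold 
-------+------
Austen | 44818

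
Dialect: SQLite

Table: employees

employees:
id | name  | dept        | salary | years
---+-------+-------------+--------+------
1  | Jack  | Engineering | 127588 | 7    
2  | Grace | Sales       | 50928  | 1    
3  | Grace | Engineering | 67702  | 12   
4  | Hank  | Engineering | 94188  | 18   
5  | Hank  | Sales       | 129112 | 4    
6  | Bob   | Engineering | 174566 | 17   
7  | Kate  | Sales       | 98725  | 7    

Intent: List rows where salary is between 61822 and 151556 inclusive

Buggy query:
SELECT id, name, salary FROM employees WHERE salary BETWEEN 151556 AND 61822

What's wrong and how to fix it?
Bug: The bounds are reversed; BETWEEN a AND b requires a <= b to match anything

Fix: Write BETWEEN 61822 AND 151556

Corrected query:
SELECT id, name, salary FROM employees WHERE salary BETWEEN 61822 AND 151556

Result:
id | name  | salary
---+-------+-------
1  | Jack  | 127588
3  | Grace | 67702 
4  | Hank  | 94188 
5  | Hank  | 129112
7  | Kate  | 98725 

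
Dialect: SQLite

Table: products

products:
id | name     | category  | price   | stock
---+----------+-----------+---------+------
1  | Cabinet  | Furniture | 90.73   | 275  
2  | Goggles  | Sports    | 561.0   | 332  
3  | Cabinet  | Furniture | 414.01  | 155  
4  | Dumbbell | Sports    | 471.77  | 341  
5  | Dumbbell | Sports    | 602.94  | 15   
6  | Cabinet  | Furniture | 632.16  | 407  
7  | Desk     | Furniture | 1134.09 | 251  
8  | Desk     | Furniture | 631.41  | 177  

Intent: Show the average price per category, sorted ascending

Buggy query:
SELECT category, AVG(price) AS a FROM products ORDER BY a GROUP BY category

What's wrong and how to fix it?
Bug: ORDER BY appears before GROUP BY; SQL clause order requires GROUP BY first

Fix: Reorder: SELECT … FROM … GROUP BY … ORDER BY …

Corrected query:
SELECT category, AVG(price) AS a FROM products GROUP BY category ORDER BY a

Result:
category  | a         
----------+-----------
Sports    | 545.236667
Furniture | 580.48    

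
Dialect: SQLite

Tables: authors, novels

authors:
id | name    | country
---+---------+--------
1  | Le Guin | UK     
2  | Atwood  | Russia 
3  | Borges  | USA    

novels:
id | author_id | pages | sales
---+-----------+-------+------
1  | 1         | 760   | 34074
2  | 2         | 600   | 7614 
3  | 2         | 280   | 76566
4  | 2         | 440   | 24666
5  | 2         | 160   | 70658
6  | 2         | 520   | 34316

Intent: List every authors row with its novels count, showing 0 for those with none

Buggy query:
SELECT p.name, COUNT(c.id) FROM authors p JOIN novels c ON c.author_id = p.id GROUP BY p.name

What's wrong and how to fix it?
Bug: An inner join excludes parents with zero children

Fix: Switch to LEFT JOIN to retain unmatched parent rows

Corrected query:
SELECT p.name, COUNT(c.id) FROM authors p LEFT JOIN novels c ON c.author_id = p.id GROUP BY p.name

Result:
name    | COUNT(c.id)
--------+------------
Atwood  | 5          
Borges  | 0          
Le Guin | 1          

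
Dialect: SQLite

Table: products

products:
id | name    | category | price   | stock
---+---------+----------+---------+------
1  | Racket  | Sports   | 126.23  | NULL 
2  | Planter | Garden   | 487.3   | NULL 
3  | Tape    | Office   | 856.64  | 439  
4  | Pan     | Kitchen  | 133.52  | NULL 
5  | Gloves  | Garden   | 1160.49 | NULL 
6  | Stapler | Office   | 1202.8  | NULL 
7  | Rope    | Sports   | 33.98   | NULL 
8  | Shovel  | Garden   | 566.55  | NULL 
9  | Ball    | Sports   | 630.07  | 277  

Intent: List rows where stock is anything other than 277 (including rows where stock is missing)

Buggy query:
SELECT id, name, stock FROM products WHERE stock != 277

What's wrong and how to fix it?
Bug: Inequality against NULL is unknown, not true; rows with NULL are dropped

Fix: Handle NULL separately with IS NULL alongside the inequality

Corrected query:
SELECT id, name, stock FROM products WHERE stock != 277 OR stock IS NULL

Result:
id | name    | stock
---+---------+------
1  | Racket  | NULL 
2  | Planter | NULL 
3  | Tape    | 439  
4  | Pan     | NULL 
5  | Gloves  | NULL 
6  | Stapler | NULL 
7  | Rope    | NULL 
8  | Shovel  | NULL 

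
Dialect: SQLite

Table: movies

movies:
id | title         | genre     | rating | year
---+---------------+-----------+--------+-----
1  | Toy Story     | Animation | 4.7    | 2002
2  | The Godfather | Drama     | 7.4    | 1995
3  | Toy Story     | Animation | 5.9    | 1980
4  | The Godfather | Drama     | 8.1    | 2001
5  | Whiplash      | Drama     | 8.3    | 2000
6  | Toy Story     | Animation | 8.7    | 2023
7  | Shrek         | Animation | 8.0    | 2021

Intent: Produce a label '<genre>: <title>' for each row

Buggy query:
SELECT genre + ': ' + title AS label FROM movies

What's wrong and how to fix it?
Bug: '+' is numeric addition; on text columns SQLite converts them to 0 instead of concatenating

Fix: Replace + with || to concatenate text

Corrected query:
SELECT genre || ': ' || title AS label FROM movies

Result:
label               
--------------------
Animation: Toy Story
Drama: The Godfather
Animation: Toy Story
Drama: The Godfather
Drama: Whiplash     
Animation: Toy Story
Animation: Shrek    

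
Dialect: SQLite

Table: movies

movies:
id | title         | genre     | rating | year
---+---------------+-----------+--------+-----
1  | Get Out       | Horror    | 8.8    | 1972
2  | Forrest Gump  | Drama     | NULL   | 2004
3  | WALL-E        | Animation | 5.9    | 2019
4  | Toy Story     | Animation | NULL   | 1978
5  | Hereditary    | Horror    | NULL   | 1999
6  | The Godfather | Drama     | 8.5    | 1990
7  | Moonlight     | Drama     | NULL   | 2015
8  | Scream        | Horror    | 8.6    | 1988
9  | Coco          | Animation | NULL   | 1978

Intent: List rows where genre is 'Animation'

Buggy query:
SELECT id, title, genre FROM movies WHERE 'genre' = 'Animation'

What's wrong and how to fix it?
Bug: 'genre' in single quotes is a string literal, not the column; the comparison is literal-vs-literal and never true

Fix: Reference the column as genre without single quotes

Corrected query:
SELECT id, title, genre FROM movies WHERE genre = 'Animation'

Result:
id | title     | genre    
---+-----------+----------
3  | WALL-E    | Animation
4  | Toy Story | Animation
9  | Coco      | Animation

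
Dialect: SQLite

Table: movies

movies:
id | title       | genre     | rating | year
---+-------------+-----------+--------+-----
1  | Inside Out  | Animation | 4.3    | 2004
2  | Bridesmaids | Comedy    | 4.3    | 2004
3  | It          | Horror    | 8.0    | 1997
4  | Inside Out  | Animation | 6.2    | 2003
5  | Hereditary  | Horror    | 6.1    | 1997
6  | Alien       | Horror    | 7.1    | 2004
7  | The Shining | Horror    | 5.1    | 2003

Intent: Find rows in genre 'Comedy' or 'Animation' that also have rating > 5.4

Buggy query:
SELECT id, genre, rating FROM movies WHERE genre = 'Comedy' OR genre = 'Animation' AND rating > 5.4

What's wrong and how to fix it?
Bug: AND binds tighter than OR, so this parses as genre = 'Comedy' OR (genre = 'Animation' AND rating > 5.4)

Fix: Add parentheses around the OR so the AND applies to both alternatives

Corrected query:
SELECT id, genre, rating FROM movies WHERE (genre = 'Comedy' OR genre = 'Animation') AND rating > 5.4

Result:
id | genre     | rating
---+-----------+-------
4  | Animation | 6.2   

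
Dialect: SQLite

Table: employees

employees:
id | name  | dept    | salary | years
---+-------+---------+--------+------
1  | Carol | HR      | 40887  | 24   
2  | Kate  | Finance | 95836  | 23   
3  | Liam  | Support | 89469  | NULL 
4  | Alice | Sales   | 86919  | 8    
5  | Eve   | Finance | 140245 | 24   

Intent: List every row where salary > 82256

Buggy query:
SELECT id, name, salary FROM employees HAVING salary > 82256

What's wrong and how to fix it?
Bug: HAVING filters the output of aggregation, but this query has no GROUP BY and no aggregate functions, so SQLite rejects it (HAVING clause on a non-aggregate query); the condition here is per row

Fix: Replace HAVING with WHERE since the condition applies to individual rows

Corrected query:
SELECT id, name, salary FROM employees WHERE salary > 82256

Result:
id | name  | salary
---+-------+-------
2  | Kate  | 95836 
3  | Liam  | 89469 
4  | Alice | 86919 
5  | Eve   | 140245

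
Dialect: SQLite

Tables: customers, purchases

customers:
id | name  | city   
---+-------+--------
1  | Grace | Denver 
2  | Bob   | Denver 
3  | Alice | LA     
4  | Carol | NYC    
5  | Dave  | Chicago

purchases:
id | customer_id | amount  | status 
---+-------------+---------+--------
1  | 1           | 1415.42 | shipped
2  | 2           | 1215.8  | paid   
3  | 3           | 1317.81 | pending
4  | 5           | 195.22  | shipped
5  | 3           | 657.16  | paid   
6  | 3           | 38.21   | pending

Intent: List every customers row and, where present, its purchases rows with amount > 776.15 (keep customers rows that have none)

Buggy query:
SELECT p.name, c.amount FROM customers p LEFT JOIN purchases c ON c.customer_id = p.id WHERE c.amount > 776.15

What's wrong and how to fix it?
Bug: Filtering c.amount in WHERE discards the NULL rows produced by LEFT JOIN, turning it into an inner join

Fix: Move the right-table condition into the ON clause so unmatched parents are kept

Corrected query:
SELECT p.name, c.amount FROM customers p LEFT JOIN purchases c ON c.customer_id = p.id AND c.amount > 776.15

Result:
name  | amount 
------+--------
Grace | 1415.42
Bob   | 1215.8 
Alice | 1317.81
Carol | NULL   
Dave  | NULL   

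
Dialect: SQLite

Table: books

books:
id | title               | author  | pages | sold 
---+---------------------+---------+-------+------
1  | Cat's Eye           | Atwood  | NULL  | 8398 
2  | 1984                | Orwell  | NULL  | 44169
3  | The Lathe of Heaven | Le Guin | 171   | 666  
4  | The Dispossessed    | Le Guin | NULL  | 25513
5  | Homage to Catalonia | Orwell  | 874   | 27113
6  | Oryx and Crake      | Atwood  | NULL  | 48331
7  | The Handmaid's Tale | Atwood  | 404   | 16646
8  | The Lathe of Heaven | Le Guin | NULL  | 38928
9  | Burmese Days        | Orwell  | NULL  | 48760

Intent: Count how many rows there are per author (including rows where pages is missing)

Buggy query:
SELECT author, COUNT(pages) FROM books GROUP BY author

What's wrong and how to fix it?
Bug: COUNT(column) counts non-NULL values only; rows with NULL pages aren't counted

Fix: Use COUNT(*) to count all rows regardless of NULL

Corrected query:
SELECT author, COUNT(*) FROM books GROUP BY author

Result:
author  | COUNT(*)
--------+---------
Atwood  | 3       
Le Guin | 3       
Orwell  | 3       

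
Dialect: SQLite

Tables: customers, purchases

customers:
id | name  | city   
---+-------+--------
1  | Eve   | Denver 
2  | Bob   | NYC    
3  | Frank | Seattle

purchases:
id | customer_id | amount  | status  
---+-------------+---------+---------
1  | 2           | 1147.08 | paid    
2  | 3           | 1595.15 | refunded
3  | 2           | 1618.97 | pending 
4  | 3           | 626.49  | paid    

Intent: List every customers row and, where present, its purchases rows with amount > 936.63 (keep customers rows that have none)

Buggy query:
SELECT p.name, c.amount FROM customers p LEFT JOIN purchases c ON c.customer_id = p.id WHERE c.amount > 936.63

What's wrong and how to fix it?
Bug: Filtering c.amount in WHERE discards the NULL rows produced by LEFT JOIN, turning it into an inner join

Fix: Put 'c.amount > 936.63' in the JOIN's ON clause instead of WHERE

Corrected query:
SELECT p.name, c.amount FROM customers p LEFT JOIN purchases c ON c.customer_id = p.id AND c.amount > 936.63

Result:
name  | amount 
------+--------
Eve   | NULL   
Bob   | 1147.08
Bob   | 1618.97
Frank | 1595.15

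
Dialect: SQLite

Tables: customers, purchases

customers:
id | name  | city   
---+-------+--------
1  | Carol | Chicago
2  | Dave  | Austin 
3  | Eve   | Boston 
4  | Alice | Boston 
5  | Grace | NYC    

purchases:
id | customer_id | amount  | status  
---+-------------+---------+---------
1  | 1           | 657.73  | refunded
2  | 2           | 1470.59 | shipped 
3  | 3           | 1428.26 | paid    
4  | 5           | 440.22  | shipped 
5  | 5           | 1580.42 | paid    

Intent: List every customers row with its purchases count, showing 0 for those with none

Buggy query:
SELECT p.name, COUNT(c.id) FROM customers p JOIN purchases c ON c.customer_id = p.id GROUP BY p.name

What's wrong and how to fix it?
Bug: An inner join excludes parents with zero children

Fix: Switch to LEFT JOIN to retain unmatched parent rows

Corrected query:
SELECT p.name, COUNT(c.id) FROM customers p LEFT JOIN purchases c ON c.customer_id = p.id GROUP BY p.name

Result:
name  | COUNT(c.id)
------+------------
Alice | 0          
Carol | 1          
Dave  | 1          
Eve   | 1          
Grace | 2          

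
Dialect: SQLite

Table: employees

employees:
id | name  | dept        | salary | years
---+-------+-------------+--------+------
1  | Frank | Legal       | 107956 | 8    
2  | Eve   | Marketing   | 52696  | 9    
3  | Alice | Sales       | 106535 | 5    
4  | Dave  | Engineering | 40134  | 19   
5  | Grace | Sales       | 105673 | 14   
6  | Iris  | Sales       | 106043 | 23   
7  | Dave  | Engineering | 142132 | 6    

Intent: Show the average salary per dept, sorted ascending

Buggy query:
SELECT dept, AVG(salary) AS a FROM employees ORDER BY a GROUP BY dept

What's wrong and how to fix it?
Bug: GROUP BY must precede ORDER BY

Fix: Reorder: SELECT … FROM … GROUP BY … ORDER BY …

Corrected query:
SELECT dept, AVG(salary) AS a FROM employees GROUP BY dept ORDER BY a

Result:
dept        | a            
------------+--------------
Marketing   | 52696        
Engineering | 91133        
Sales       | 106083.666667
Legal       | 107956       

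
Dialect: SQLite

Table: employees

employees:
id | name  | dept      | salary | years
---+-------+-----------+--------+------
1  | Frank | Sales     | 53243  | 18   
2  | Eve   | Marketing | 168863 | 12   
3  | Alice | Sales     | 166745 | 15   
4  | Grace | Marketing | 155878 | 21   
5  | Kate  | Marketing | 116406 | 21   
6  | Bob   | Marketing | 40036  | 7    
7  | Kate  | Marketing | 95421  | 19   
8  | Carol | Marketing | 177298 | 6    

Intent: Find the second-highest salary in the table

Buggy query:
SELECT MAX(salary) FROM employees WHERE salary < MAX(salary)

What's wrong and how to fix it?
Bug: MAX(salary) on the right of the comparison is an aggregate-in-WHERE error

Fix: Put the inner MAX in a scalar subquery

Corrected query:
SELECT MAX(salary) FROM employees WHERE salary < (SELECT MAX(salary) FROM employees)

Result:
MAX(salary)
-----------
168863     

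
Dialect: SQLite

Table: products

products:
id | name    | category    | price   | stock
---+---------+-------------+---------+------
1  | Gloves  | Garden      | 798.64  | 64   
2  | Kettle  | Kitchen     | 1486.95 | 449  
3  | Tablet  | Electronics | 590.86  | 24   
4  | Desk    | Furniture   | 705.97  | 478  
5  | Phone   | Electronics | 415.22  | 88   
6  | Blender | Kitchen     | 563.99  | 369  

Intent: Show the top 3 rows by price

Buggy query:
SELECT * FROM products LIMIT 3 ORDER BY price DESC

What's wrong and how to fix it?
Bug: LIMIT must come after ORDER BY

Fix: Sort with ORDER BY, then apply LIMIT

Corrected query:
SELECT * FROM products ORDER BY price DESC LIMIT 3

Result:
id | name   | category  | price   | stock
---+--------+-----------+---------+------
2  | Kettle | Kitchen   | 1486.95 | 449  
1  | Gloves | Garden    | 798.64  | 64   
4  | Desk   | Furniture | 705.97  | 478  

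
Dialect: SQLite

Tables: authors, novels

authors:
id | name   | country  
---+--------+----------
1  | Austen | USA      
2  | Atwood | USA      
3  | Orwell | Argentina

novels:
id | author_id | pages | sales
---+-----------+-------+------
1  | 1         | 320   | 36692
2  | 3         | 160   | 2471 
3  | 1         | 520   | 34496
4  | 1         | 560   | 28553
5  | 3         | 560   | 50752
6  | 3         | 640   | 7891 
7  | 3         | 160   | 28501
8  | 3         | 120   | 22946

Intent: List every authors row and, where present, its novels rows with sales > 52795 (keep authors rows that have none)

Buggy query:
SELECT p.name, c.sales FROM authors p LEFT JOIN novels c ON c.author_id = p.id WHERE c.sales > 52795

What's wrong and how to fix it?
Bug: A WHERE condition on the right-hand table after LEFT JOIN drops unmatched parents

Fix: Move the right-table condition into the ON clause so unmatched parents are kept

Corrected query:
SELECT p.name, c.sales FROM authors p LEFT JOIN novels c ON c.author_id = p.id AND c.sales > 52795

Result:
name   | sales
-------+------
Austen | NULL 
Atwood | NULL 
Orwell | NULL 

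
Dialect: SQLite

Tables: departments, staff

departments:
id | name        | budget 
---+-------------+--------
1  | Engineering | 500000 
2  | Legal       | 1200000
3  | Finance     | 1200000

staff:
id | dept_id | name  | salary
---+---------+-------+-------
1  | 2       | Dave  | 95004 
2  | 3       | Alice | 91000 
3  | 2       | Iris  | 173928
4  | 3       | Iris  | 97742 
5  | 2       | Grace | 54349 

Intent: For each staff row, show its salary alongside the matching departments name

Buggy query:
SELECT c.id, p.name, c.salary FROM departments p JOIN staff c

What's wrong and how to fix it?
Bug: Missing join condition: each staff row is matched to all departments rows instead of just its own

Fix: Specify the join condition linking the foreign key to the parent id

Corrected query:
SELECT c.id, p.name, c.salary FROM departments p JOIN staff c ON c.dept_id = p.id

Result:
id | name    | salary
---+---------+-------
1  | Legal   | 95004 
2  | Finance | 91000 
3  | Legal   | 173928
4  | Finance | 97742 
5  | Legal   | 54349 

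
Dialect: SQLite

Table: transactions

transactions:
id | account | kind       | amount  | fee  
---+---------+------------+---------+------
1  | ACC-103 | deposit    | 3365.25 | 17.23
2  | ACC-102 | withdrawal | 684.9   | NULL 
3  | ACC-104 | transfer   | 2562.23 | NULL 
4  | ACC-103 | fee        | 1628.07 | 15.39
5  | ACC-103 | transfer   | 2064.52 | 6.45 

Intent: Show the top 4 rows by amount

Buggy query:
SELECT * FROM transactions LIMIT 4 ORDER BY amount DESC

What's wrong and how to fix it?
Bug: ORDER BY cannot follow LIMIT; LIMIT is the final clause

Fix: Sort with ORDER BY, then apply LIMIT

Corrected query:
SELECT * FROM transactions ORDER BY amount DESC LIMIT 4

Result:
id | account | kind     | amount  | fee  
---+---------+----------+---------+------
1  | ACC-103 | deposit  | 3365.25 | 17.23
3  | ACC-104 | transfer | 2562.23 | NULL 
5  | ACC-103 | transfer | 2064.52 | 6.45 
4  | ACC-103 | fee      | 1628.07 | 15.39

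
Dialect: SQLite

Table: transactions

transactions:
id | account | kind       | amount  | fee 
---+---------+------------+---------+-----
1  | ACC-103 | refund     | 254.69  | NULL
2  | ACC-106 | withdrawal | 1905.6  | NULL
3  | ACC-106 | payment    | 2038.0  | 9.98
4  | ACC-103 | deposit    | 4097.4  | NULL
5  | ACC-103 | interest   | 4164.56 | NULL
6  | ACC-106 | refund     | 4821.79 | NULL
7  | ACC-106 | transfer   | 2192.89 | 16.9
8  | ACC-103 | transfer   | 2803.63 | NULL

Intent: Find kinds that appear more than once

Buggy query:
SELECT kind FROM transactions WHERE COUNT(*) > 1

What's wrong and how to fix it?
Bug: COUNT(*) is an aggregate and cannot be used in WHERE

Fix: Group first, then use HAVING for the count condition

Corrected query:
SELECT kind FROM transactions GROUP BY kind HAVING COUNT(*) > 1

Result:
kind    
--------
refund  
transfer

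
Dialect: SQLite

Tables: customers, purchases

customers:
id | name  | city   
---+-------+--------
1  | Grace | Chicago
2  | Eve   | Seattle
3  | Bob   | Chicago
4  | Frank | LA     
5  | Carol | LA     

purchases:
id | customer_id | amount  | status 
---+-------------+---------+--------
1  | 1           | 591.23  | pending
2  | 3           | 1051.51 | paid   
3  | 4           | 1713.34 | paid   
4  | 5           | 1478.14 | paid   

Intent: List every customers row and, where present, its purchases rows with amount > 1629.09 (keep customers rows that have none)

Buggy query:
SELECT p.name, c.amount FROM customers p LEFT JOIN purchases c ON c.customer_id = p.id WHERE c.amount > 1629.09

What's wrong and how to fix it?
Bug: A WHERE condition on the right-hand table after LEFT JOIN drops unmatched parents

Fix: Put 'c.amount > 1629.09' in the JOIN's ON clause instead of WHERE

Corrected query:
SELECT p.name, c.amount FROM customers p LEFT JOIN purchases c ON c.customer_id = p.id AND c.amount > 1629.09

Result:
name  | amount 
------+--------
Grace | NULL   
Eve   | NULL   
Bob   | NULL   
Frank | 1713.34
Carol | NULL   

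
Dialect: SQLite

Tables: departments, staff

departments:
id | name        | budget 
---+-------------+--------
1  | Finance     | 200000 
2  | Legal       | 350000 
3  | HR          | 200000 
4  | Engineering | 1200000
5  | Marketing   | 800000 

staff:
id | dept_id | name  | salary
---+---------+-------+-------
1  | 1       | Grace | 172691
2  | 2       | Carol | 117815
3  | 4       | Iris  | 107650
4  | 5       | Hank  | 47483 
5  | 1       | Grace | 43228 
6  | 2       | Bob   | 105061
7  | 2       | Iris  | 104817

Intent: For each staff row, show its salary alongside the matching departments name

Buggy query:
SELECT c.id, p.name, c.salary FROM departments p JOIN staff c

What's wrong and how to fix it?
Bug: Missing join condition: each staff row is matched to all departments rows instead of just its own

Fix: Add ON c.dept_id = p.id to the JOIN

Corrected query:
SELECT c.id, p.name, c.salary FROM departments p JOIN staff c ON c.dept_id = p.id

Result:
id | name        | salary
---+-------------+-------
1  | Finance     | 172691
2  | Legal       | 117815
3  | Engineering | 107650
4  | Marketing   | 47483 
5  | Finance     | 43228 
6  | Legal       | 105061
7  | Legal       | 104817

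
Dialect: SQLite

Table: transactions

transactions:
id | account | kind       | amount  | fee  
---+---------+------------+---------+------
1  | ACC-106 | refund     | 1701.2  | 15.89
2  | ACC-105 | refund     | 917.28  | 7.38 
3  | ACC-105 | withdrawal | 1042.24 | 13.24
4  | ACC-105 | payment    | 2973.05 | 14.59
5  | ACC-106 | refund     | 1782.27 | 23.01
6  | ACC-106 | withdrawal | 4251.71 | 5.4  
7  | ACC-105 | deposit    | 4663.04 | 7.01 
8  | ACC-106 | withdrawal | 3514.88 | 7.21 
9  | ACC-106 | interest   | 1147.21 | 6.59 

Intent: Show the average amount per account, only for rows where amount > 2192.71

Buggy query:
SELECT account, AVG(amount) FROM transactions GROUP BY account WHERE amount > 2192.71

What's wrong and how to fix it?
Bug: WHERE cannot follow GROUP BY

Fix: Place WHERE between FROM and GROUP BY

Corrected query:
SELECT account, AVG(amount) FROM transactions WHERE amount > 2192.71 GROUP BY account

Result:
account | AVG(amount)
--------+------------
ACC-105 | 3818.045   
ACC-106 | 3883.295   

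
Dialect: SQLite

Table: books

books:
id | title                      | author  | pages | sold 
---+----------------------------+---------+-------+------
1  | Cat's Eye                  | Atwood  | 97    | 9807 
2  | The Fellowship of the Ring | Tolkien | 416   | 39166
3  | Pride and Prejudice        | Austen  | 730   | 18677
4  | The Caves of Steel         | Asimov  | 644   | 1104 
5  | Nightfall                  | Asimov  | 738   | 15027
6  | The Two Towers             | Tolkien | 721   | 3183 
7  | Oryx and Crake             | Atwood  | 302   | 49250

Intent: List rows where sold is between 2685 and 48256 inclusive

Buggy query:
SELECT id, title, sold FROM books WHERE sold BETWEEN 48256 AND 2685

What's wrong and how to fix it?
Bug: BETWEEN expects the lower bound first; with 48256 AND 2685 the range is empty

Fix: Swap the bounds so the smaller value comes first

Corrected query:
SELECT id, title, sold FROM books WHERE sold BETWEEN 2685 AND 48256

Result:
id | title                      | sold 
---+----------------------------+------
1  | Cat's Eye                  | 9807 
2  | The Fellowship of the Ring | 39166
3  | Pride and Prejudice        | 18677
5  | Nightfall                  | 15027
6  | The Two Towers             | 3183 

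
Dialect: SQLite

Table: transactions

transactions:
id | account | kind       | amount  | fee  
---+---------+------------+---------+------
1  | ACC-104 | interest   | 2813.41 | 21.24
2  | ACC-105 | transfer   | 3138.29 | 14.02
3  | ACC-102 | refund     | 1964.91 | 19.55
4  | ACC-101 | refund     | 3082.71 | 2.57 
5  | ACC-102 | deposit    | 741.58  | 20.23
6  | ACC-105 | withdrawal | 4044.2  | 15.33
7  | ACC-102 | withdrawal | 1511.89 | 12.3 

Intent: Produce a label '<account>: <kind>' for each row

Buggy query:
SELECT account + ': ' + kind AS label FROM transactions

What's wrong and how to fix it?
Bug: SQLite uses || for string concatenation; + coerces text to numbers (yielding 0)

Fix: Replace + with || to concatenate text

Corrected query:
SELECT account || ': ' || kind AS label FROM transactions

Result:
label              
-------------------
ACC-104: interest  
ACC-105: transfer  
ACC-102: refund    
ACC-101: refund    
ACC-102: deposit   
ACC-105: withdrawal
ACC-102: withdrawal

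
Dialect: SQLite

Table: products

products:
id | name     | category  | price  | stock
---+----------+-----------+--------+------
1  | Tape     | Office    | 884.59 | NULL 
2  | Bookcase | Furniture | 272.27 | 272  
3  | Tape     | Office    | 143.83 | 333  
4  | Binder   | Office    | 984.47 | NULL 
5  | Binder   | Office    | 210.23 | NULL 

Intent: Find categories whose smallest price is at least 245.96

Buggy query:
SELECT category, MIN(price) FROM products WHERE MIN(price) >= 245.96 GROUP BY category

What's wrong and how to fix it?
Bug: Aggregates like MIN are computed per group after WHERE runs

Fix: Use HAVING for the per-group MIN condition

Corrected query:
SELECT category, MIN(price) FROM products GROUP BY category HAVING MIN(price) >= 245.96

Result:
category  | MIN(price)
----------+-----------
Furniture | 272.27    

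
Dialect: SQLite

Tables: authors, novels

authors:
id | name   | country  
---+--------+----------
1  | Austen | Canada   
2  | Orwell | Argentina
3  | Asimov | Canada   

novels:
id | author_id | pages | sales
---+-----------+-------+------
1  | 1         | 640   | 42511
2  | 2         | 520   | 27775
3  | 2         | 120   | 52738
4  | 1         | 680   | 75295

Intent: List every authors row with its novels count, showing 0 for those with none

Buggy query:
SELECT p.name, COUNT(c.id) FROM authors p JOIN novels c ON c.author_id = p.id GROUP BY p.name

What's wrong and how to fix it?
Bug: An inner join excludes parents with zero children

Fix: Switch to LEFT JOIN to retain unmatched parent rows

Corrected query:
SELECT p.name, COUNT(c.id) FROM authors p LEFT JOIN novels c ON c.author_id = p.id GROUP BY p.name

Result:
name   | COUNT(c.id)
-------+------------
Asimov | 0          
Austen | 2          
Orwell | 2          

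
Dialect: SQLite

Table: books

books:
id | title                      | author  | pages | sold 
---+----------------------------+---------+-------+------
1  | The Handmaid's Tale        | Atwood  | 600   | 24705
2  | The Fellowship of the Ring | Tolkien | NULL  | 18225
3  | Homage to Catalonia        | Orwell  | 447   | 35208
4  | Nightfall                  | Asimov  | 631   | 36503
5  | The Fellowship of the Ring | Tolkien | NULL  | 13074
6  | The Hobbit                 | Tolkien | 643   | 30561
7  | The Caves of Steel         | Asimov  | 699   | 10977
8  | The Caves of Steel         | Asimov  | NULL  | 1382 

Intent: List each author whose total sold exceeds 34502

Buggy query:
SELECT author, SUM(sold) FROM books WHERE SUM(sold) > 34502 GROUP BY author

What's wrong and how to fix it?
Bug: Aggregate functions cannot appear in a WHERE clause

Fix: Move the aggregate condition to a HAVING clause

Corrected query:
SELECT author, SUM(sold) FROM books GROUP BY author HAVING SUM(sold) > 34502

Result:
author  | SUM(sold)
--------+----------
Asimov  | 48862    
Orwell  | 35208    
Tolkien | 61860    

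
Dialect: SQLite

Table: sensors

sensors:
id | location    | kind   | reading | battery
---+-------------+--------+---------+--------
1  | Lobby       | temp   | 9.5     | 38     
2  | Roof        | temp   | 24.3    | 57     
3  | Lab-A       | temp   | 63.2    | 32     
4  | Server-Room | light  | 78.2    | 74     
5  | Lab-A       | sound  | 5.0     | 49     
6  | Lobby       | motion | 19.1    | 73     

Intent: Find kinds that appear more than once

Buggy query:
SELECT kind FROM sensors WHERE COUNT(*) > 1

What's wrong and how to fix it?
Bug: COUNT(*) is an aggregate and cannot be used in WHERE

Fix: GROUP BY kind, then filter groups with HAVING COUNT(*) > 1

Corrected query:
SELECT kind FROM sensors GROUP BY kind HAVING COUNT(*) > 1

Result:
kind
----
temp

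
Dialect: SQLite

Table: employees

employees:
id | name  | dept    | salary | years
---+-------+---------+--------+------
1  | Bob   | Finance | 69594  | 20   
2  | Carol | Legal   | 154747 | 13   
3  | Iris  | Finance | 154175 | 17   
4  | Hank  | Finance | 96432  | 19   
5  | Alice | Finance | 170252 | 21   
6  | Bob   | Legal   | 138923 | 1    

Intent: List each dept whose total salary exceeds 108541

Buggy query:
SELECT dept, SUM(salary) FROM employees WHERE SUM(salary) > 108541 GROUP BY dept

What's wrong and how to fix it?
Bug: Aggregate functions cannot appear in a WHERE clause

Fix: Use HAVING (which filters groups after aggregation) instead of WHERE

Corrected query:
SELECT dept, SUM(salary) FROM employees GROUP BY dept HAVING SUM(salary) > 108541

Result:
dept    | SUM(salary)
--------+------------
Finance | 490453     
Legal   | 293670     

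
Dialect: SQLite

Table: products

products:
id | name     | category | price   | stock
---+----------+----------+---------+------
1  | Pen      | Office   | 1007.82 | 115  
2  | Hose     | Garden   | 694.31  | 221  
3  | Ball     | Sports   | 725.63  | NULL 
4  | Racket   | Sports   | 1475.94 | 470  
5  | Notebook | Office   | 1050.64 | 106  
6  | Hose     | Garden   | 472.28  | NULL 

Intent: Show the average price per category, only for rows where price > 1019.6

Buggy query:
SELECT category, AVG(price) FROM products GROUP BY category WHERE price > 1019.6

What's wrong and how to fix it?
Bug: WHERE cannot follow GROUP BY

Fix: Move the WHERE clause before GROUP BY

Corrected query:
SELECT category, AVG(price) FROM products WHERE price > 1019.6 GROUP BY category

Result:
category | AVG(price)
---------+-----------
Office   | 1050.64   
Sports   | 1475.94   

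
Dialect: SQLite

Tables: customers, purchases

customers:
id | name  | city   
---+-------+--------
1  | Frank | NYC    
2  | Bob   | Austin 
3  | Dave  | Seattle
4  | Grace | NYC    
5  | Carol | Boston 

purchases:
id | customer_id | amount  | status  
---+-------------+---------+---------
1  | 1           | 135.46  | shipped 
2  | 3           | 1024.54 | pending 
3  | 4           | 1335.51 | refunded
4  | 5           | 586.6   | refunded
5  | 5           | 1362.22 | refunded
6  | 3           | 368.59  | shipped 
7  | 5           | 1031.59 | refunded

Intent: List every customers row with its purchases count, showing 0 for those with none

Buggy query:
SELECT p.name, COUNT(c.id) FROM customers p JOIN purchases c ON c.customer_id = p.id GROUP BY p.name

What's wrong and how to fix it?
Bug: An inner join excludes parents with zero children

Fix: Switch to LEFT JOIN to retain unmatched parent rows

Corrected query:
SELECT p.name, COUNT(c.id) FROM customers p LEFT JOIN purchases c ON c.customer_id = p.id GROUP BY p.name

Result:
name  | COUNT(c.id)
------+------------
Bob   | 0          
Carol | 3          
Dave  | 2          
Frank | 1          
Grace | 1          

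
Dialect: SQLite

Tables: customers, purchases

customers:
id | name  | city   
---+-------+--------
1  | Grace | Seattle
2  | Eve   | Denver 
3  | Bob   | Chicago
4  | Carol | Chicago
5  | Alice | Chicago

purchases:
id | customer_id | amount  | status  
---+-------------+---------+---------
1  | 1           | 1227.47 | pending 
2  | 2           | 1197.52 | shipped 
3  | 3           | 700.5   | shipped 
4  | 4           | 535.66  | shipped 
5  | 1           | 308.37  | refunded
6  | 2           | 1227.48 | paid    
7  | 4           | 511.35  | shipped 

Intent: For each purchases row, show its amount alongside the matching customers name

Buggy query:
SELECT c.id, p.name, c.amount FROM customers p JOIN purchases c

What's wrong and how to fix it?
Bug: JOIN with no ON clause produces a cartesian product; every purchases row pairs with every customers row

Fix: Add ON c.customer_id = p.id to the JOIN

Corrected query:
SELECT c.id, p.name, c.amount FROM customers p JOIN purchases c ON c.customer_id = p.id

Result:
id | name  | amount 
---+-------+--------
1  | Grace | 1227.47
2  | Eve   | 1197.52
3  | Bob   | 700.5  
4  | Carol | 535.66 
5  | Grace | 308.37 
6  | Eve   | 1227.48
7  | Carol | 511.35 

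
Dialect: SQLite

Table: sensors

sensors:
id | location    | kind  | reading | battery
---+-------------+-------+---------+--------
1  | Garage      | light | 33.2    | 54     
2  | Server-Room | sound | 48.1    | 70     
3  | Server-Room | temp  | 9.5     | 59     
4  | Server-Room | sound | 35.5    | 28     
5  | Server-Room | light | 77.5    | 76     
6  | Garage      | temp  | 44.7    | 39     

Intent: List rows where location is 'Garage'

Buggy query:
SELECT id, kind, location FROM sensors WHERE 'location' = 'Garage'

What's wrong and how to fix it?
Bug: Single quotes denote string literals in SQL; the column name is being compared as a constant string

Fix: Remove the quotes around the column name (or use double quotes for an identifier)

Corrected query:
SELECT id, kind, location FROM sensors WHERE location = 'Garage'

Result:
id | kind  | location
---+-------+---------
1  | light | Garage  
6  | temp  | Garage  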